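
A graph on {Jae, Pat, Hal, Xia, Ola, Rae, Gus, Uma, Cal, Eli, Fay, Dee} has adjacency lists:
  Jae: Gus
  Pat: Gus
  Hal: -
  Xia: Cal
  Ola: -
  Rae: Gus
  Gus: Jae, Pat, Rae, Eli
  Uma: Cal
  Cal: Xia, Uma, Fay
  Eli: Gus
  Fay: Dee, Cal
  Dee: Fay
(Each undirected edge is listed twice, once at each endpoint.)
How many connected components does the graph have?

4

Component: {Hal}
Component: {Ola}
Component: {Jae, Pat, Rae, Gus, Eli}
Component: {Xia, Uma, Cal, Fay, Dee}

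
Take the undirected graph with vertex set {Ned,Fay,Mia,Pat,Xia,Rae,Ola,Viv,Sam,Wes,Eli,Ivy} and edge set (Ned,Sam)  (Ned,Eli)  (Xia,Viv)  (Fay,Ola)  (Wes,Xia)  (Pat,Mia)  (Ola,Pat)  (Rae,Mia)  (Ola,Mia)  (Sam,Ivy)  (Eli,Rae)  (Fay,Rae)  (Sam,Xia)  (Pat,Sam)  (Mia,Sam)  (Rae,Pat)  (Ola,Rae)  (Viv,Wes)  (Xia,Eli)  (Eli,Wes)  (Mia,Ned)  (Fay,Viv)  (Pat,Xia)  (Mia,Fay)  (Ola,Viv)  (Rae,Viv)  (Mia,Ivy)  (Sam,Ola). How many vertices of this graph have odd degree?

6

Degrees: Ned:3, Fay:4, Mia:7, Pat:5, Xia:5, Rae:6, Ola:6, Viv:5, Sam:6, Wes:3, Eli:4, Ivy:2
Odd-degree vertices: Ned, Mia, Pat, Xia, Viv, Wes.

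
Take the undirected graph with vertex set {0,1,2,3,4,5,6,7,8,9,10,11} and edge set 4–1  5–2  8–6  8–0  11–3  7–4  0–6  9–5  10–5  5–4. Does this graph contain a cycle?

Yes

|V| = 12, |E| = 10, number of components = 3.
One cycle is 0-8-6-0.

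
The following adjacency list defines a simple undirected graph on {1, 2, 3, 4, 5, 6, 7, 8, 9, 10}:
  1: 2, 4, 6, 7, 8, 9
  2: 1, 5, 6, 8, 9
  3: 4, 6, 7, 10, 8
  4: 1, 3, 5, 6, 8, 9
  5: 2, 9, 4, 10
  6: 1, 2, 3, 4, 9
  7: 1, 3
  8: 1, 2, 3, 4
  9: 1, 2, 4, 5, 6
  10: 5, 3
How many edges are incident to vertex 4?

6

Neighbors of 4: 1, 3, 5, 6, 8, 9.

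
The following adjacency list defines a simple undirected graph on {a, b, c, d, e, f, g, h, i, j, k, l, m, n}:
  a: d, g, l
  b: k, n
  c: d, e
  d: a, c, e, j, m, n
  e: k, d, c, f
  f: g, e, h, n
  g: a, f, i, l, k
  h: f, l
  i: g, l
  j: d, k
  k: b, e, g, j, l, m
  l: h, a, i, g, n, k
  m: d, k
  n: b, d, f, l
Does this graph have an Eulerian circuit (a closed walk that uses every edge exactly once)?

No

Degrees: a:3, b:2, c:2, d:6, e:4, f:4, g:5, h:2, i:2, j:2, k:6, l:6, m:2, n:4
Vertices with odd degree: a, g. An Eulerian circuit requires all degrees even.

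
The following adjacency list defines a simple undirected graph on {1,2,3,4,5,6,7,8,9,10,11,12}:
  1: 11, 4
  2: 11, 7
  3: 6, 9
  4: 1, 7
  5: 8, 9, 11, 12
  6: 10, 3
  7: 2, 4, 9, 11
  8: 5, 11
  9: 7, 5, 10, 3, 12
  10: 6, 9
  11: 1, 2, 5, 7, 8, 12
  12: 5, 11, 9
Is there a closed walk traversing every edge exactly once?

No

Degrees: 1:2, 2:2, 3:2, 4:2, 5:4, 6:2, 7:4, 8:2, 9:5, 10:2, 11:6, 12:3
9, 12 have odd degree; an Eulerian circuit needs every degree to be even, so none exists.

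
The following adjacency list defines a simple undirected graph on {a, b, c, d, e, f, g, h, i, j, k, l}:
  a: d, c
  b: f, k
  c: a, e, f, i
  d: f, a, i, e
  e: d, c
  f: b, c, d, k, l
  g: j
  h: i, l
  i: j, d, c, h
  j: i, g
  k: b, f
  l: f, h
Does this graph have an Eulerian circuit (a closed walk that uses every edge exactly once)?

No

Degrees: a:2, b:2, c:4, d:4, e:2, f:5, g:1, h:2, i:4, j:2, k:2, l:2
Vertices with odd degree: f, g. An Eulerian circuit requires all degrees even.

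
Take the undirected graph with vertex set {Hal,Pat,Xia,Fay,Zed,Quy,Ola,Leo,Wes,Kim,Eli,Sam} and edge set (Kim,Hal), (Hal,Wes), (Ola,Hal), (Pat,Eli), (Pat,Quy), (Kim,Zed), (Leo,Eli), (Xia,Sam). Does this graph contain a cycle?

No

|V| = 12, |E| = 8, number of components = 4.
Since 8 = 12 - 4, the graph is a forest and contains no cycle.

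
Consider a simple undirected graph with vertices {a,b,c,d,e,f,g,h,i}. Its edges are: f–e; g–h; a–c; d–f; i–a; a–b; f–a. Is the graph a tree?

The graph has 9 vertices and 7 edges.
It splits into 2 components, so it cannot be a tree.

No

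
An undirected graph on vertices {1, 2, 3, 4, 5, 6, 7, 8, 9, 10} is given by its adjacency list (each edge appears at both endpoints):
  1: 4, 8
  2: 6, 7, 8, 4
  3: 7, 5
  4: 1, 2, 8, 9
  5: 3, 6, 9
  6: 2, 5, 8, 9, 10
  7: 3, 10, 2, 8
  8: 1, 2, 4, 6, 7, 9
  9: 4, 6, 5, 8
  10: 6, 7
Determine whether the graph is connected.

Starting from 1 and exploring outward reaches every vertex (1, 8, 4, 6, 9, 7, 2, 5, 10, 3); the graph is connected.

Yes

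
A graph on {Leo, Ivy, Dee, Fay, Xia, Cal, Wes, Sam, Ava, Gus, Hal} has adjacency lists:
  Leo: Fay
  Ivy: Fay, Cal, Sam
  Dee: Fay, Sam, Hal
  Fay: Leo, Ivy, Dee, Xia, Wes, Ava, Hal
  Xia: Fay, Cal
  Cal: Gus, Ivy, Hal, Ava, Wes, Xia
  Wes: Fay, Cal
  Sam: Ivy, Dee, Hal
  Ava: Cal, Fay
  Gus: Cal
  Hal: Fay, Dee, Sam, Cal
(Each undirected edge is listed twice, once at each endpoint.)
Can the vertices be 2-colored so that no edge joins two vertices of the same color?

Sam-Dee-Hal-Sam is an odd cycle (length 3), and a bipartite graph can contain only even cycles.

No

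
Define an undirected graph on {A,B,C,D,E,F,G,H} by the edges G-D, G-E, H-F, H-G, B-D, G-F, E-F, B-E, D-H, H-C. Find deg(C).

1

Neighbors of C: H.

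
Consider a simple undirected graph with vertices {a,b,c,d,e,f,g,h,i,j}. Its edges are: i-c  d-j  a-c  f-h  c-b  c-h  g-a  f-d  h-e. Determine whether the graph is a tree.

Yes

The graph has 10 vertices and 9 edges.
Connected and |E| = |V| - 1, which characterizes a tree.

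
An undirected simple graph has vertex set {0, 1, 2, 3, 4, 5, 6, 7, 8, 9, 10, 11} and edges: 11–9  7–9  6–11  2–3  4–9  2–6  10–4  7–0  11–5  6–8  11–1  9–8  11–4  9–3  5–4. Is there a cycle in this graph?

Yes

|V| = 12, |E| = 15, number of components = 1.
One cycle is 9-3-2-6-11-9.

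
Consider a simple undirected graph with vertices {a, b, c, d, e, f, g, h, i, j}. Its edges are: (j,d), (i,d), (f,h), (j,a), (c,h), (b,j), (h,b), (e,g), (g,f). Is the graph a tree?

The graph has 10 vertices and 9 edges.
Connected and |E| = |V| - 1, which characterizes a tree.

Yes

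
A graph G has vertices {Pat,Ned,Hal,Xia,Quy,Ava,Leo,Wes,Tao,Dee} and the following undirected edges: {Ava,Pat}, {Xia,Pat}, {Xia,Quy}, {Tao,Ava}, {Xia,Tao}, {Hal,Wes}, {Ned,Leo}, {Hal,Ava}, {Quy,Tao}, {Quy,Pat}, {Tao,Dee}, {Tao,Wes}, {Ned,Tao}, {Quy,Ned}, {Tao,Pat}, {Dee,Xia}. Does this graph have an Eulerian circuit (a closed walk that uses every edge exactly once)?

Degrees: Pat:4, Ned:3, Hal:2, Xia:4, Quy:4, Ava:3, Leo:1, Wes:2, Tao:7, Dee:2
Vertices with odd degree: Ned, Ava, Leo, Tao. An Eulerian circuit requires all degrees even.

No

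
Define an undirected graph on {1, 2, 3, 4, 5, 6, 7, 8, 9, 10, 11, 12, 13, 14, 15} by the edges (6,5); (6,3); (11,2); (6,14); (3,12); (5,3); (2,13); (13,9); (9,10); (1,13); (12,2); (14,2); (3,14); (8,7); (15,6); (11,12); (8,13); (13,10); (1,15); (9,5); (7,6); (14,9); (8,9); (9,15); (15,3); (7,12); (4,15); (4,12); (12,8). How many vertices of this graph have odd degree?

6

Degrees: 1:2, 2:4, 3:5, 4:2, 5:3, 6:5, 7:3, 8:4, 9:6, 10:2, 11:2, 12:6, 13:5, 14:4, 15:5
Odd-degree vertices: 3, 5, 6, 7, 13, 15.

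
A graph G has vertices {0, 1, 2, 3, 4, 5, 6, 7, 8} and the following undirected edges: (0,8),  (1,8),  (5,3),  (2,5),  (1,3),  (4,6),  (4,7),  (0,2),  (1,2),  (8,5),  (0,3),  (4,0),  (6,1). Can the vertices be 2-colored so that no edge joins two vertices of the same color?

No

1-6-4-0-8-1 is an odd cycle (length 5), and a bipartite graph can contain only even cycles.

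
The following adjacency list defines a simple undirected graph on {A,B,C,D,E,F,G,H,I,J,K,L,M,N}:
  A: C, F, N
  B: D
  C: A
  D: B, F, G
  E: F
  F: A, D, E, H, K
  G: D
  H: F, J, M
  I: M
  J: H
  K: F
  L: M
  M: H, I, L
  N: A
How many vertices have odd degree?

Degrees: A:3, B:1, C:1, D:3, E:1, F:5, G:1, H:3, I:1, J:1, K:1, L:1, M:3, N:1
Odd-degree vertices: A, B, C, D, E, F, G, H, I, J, K, L, M, N.

14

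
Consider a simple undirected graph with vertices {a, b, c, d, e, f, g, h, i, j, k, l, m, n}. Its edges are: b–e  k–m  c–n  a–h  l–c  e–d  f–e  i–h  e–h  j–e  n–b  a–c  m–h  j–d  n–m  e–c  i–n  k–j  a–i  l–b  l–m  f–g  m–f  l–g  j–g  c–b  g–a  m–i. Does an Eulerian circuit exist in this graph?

No

Degrees: a:4, b:4, c:5, d:2, e:6, f:3, g:4, h:4, i:4, j:4, k:2, l:4, m:6, n:4
c, f have odd degree; an Eulerian circuit needs every degree to be even, so none exists.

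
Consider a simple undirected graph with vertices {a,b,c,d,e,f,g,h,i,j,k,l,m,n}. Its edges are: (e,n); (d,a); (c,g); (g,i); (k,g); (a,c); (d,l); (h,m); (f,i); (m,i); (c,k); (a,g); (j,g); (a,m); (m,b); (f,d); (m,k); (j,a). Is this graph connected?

No

Component: {e, n}
Component: {a, b, c, d, f, g, h, i, j, k, l, m}
There are 2 separate components, so the graph is not connected.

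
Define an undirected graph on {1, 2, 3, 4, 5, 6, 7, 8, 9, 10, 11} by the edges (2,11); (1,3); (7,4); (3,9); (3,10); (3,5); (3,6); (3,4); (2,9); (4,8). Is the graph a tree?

Yes

The graph has 11 vertices and 10 edges.
Connected and |E| = |V| - 1, which characterizes a tree.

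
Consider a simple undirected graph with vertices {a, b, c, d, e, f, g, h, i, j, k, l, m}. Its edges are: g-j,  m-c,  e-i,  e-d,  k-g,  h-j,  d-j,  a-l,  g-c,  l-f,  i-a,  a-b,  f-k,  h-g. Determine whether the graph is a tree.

|V| = 13, |E| = 14.
A tree on 13 vertices has exactly 12 edges; this graph has 14, so it contains a cycle and is not a tree.

No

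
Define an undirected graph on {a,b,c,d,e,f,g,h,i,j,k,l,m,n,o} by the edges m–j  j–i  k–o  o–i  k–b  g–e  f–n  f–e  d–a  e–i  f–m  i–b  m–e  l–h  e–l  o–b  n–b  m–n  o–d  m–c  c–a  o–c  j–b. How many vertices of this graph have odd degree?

10

Degrees: a:2, b:5, c:3, d:2, e:5, f:3, g:1, h:1, i:4, j:3, k:2, l:2, m:5, n:3, o:5
Odd-degree vertices: b, c, e, f, g, h, j, m, n, o.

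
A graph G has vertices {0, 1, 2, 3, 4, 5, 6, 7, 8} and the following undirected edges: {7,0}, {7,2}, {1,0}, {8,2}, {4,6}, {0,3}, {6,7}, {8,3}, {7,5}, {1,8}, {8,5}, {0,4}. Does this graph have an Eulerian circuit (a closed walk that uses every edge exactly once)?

Degrees: 0:4, 1:2, 2:2, 3:2, 4:2, 5:2, 6:2, 7:4, 8:4
All degrees are even and the non-isolated vertices are connected — an Eulerian circuit exists.

Yes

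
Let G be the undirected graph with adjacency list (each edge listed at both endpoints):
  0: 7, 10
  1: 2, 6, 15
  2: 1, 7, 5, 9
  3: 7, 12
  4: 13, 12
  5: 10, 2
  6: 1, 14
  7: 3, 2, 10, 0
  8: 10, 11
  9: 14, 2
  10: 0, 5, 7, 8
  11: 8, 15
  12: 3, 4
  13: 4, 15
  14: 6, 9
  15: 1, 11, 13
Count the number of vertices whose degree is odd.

2

Degrees: 0:2, 1:3, 2:4, 3:2, 4:2, 5:2, 6:2, 7:4, 8:2, 9:2, 10:4, 11:2, 12:2, 13:2, 14:2, 15:3
Odd-degree vertices: 1, 15.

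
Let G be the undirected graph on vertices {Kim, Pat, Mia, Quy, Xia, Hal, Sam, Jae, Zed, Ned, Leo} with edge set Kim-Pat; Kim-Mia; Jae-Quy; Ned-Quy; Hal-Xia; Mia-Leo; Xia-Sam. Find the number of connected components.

4

Component: {Zed}
Component: {Quy, Jae, Ned}
Component: {Xia, Hal, Sam}
Component: {Kim, Pat, Mia, Leo}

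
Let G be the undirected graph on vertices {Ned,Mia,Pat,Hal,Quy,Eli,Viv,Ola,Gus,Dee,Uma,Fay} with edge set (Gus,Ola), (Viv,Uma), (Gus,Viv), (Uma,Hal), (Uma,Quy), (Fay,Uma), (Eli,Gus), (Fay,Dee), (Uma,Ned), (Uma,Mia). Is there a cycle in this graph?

The graph has 12 vertices, 10 edges, and 2 connected components.
Since 10 = 12 - 2, the graph is a forest and contains no cycle.

No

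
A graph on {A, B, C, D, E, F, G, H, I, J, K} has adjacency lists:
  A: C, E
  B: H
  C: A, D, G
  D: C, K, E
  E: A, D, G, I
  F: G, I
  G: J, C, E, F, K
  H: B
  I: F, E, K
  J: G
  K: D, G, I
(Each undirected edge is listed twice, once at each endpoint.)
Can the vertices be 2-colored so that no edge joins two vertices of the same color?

Color {C, E, F, H, J, K} black and {A, B, D, G, I} white. No edge joins two same-colored vertices, so the graph is bipartite.

Yes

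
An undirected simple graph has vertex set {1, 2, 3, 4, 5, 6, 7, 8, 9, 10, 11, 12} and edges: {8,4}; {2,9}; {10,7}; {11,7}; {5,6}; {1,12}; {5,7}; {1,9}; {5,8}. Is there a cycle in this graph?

The graph has 12 vertices, 9 edges, and 3 connected components.
A forest on 12 vertices with 3 components has exactly 9 edges, which matches — so no cycle.

No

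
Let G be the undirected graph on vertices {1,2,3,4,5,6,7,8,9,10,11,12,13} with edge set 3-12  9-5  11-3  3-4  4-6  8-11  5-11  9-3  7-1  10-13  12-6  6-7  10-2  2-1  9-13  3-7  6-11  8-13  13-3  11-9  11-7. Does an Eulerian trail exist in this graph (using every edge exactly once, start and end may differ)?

Yes

Degrees: 1:2, 2:2, 3:6, 4:2, 5:2, 6:4, 7:4, 8:2, 9:4, 10:2, 11:6, 12:2, 13:4
Odd-degree vertices: none (0 total).
With 0 odd-degree vertices and all edges in one connected piece, an Eulerian trail exists.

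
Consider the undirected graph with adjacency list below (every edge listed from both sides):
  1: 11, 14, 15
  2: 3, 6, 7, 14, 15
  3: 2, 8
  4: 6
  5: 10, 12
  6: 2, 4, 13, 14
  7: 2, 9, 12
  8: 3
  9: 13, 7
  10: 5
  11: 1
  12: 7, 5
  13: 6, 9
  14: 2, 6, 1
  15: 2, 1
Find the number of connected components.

1

Component: {1, 2, 3, 4, 5, 6, 7, 8, 9, 10, 11, 12, 13, 14, 15}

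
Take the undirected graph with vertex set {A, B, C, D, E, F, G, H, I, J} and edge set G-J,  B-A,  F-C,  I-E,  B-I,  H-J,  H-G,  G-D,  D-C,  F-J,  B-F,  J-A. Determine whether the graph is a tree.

|V| = 10, |E| = 12.
A tree on 10 vertices has exactly 9 edges; this graph has 12, so it contains a cycle and is not a tree.

No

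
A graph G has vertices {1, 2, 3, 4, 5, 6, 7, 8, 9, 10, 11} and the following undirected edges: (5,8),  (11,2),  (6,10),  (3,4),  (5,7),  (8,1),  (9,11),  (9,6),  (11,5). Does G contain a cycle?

The graph has 11 vertices, 9 edges, and 2 connected components.
Since 9 = 11 - 2, the graph is a forest and contains no cycle.

No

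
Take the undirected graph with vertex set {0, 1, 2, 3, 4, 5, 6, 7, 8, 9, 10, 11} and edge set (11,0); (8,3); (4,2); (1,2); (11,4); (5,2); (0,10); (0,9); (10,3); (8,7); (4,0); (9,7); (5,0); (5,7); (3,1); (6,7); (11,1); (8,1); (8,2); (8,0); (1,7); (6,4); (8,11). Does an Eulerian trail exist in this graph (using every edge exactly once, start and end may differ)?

Degrees: 0:6, 1:5, 2:4, 3:3, 4:4, 5:3, 6:2, 7:5, 8:6, 9:2, 10:2, 11:4
Odd-degree vertices: 1, 3, 5, 7 (4 total).
An Eulerian trail requires 0 or 2 odd-degree vertices; here there are 4.

No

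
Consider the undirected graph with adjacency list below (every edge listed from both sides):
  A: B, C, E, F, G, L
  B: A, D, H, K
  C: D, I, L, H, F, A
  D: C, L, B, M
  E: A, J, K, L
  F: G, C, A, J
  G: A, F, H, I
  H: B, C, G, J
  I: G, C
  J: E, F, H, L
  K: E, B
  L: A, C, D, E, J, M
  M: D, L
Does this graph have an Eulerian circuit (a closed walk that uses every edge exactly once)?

Yes

Degrees: A:6, B:4, C:6, D:4, E:4, F:4, G:4, H:4, I:2, J:4, K:2, L:6, M:2
Every vertex has even degree and the edges form a single connected piece, so an Eulerian circuit exists.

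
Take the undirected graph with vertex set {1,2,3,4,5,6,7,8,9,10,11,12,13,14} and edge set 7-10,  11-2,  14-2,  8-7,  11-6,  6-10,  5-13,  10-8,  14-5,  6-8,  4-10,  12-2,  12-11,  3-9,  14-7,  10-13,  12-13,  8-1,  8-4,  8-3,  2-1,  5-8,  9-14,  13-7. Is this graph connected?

A breadth-first search from 1 visits 1, 2, 8, 14, 11, 12, 5, 4, 7, 10, 3, 6, 9, 13 — all 14 vertices — so the graph is connected.

Yes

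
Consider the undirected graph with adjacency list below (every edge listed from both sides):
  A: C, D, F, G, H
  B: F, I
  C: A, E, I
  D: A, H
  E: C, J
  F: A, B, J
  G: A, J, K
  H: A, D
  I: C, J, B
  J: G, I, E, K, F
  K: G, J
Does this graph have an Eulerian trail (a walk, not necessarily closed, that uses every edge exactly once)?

No

Degrees: A:5, B:2, C:3, D:2, E:2, F:3, G:3, H:2, I:3, J:5, K:2
Odd-degree vertices: A, C, F, G, I, J (6 total).
With 6 odd-degree vertices (more than two), no single trail can use every edge.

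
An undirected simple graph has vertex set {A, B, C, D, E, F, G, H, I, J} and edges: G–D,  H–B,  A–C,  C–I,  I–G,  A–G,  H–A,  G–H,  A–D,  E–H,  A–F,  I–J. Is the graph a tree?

|V| = 10, |E| = 12.
A tree on 10 vertices has exactly 9 edges; this graph has 12, so it contains a cycle and is not a tree.

No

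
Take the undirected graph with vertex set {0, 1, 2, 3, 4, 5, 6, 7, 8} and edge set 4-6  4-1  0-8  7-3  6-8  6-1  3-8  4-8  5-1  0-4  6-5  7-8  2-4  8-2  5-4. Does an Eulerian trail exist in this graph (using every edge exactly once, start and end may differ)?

Yes

Degrees: 0:2, 1:3, 2:2, 3:2, 4:6, 5:3, 6:4, 7:2, 8:6
Odd-degree vertices: 1, 5 (2 total).
The non-isolated vertices are connected and exactly 2 have odd degree, so an Eulerian trail exists (from 1 to 5).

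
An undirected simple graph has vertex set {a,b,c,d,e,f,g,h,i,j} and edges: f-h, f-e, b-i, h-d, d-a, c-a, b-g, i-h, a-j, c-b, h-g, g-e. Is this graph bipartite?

Yes

Partition the vertices as {c, d, f, g, i, j} vs {a, b, e, h}. Each listed edge has one endpoint in each part, so the graph is bipartite.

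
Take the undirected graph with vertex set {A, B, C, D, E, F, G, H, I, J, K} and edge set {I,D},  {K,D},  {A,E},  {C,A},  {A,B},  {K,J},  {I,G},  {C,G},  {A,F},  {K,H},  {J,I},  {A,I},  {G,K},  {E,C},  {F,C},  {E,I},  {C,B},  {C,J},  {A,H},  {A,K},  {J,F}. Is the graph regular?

No

Degrees: A:7, B:2, C:6, D:2, E:3, F:3, G:3, H:2, I:5, J:4, K:5
Vertex B has degree 2 while A has degree 7, so the graph is not regular.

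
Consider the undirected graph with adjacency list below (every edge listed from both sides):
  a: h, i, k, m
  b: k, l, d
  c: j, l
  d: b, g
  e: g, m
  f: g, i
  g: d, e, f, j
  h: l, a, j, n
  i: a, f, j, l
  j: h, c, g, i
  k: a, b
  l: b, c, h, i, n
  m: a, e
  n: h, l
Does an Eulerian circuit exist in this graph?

Degrees: a:4, b:3, c:2, d:2, e:2, f:2, g:4, h:4, i:4, j:4, k:2, l:5, m:2, n:2
b, l have odd degree; an Eulerian circuit needs every degree to be even, so none exists.

No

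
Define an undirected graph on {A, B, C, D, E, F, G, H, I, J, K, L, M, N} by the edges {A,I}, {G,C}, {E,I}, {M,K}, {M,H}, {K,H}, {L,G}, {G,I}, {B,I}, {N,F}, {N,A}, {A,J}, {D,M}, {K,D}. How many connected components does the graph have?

Component: {D, H, K, M}
Component: {A, B, C, E, F, G, I, J, L, N}

2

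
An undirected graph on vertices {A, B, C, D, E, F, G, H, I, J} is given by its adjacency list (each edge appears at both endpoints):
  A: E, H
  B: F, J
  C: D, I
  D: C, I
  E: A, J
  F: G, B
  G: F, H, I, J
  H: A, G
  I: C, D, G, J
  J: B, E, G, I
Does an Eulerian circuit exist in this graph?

Degrees: A:2, B:2, C:2, D:2, E:2, F:2, G:4, H:2, I:4, J:4
All degrees are even and the non-isolated vertices are connected — an Eulerian circuit exists.

Yes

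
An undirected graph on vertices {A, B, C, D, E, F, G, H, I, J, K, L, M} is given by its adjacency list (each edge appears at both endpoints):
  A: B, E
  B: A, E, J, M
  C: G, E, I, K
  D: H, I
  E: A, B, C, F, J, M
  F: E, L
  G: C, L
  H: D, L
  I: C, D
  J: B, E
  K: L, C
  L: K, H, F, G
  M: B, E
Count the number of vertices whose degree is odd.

Degrees: A:2, B:4, C:4, D:2, E:6, F:2, G:2, H:2, I:2, J:2, K:2, L:4, M:2
Odd-degree vertices: none.

0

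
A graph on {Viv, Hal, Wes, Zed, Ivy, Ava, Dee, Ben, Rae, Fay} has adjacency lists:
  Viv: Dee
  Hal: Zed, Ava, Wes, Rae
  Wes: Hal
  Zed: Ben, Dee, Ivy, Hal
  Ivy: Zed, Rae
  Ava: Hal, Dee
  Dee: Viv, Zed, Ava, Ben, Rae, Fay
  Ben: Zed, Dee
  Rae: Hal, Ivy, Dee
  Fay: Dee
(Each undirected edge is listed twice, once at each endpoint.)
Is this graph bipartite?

The cycle Zed-Ben-Dee-Zed has length 3, which is odd, so the graph is not bipartite.

No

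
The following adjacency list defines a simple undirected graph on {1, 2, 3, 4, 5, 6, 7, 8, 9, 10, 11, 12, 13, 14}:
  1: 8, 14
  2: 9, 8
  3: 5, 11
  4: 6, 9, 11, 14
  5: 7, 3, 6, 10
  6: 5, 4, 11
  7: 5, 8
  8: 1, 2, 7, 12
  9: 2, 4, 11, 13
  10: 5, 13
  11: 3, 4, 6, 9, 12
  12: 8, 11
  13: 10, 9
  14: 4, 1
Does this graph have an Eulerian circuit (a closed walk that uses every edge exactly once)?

Degrees: 1:2, 2:2, 3:2, 4:4, 5:4, 6:3, 7:2, 8:4, 9:4, 10:2, 11:5, 12:2, 13:2, 14:2
6, 11 have odd degree; an Eulerian circuit needs every degree to be even, so none exists.

No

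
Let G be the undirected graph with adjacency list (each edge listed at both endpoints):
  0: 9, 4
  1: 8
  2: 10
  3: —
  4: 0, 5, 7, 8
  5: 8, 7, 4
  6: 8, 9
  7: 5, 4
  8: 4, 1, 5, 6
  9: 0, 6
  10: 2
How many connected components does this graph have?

3

Component: {3}
Component: {2, 10}
Component: {0, 1, 4, 5, 6, 7, 8, 9}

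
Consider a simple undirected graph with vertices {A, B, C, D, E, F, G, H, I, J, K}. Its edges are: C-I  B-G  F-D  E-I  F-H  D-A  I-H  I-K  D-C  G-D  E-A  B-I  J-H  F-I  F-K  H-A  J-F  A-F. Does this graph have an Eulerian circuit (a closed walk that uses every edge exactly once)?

Yes

Degrees: A:4, B:2, C:2, D:4, E:2, F:6, G:2, H:4, I:6, J:2, K:2
All degrees are even and the non-isolated vertices are connected — an Eulerian circuit exists.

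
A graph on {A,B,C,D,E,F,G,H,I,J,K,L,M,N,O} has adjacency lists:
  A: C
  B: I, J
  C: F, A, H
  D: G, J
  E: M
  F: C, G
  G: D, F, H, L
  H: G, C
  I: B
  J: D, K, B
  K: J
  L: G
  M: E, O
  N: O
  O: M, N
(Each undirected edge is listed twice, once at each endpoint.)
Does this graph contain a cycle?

The graph has 15 vertices, 14 edges, and 2 connected components.
One cycle is C-F-G-H-C.

Yes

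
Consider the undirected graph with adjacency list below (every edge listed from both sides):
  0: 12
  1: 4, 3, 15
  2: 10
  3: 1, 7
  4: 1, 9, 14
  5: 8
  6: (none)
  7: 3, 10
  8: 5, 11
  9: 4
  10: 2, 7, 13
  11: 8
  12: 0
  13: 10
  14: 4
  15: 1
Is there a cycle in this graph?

No

|V| = 16, |E| = 12, number of components = 4.
A forest on 16 vertices with 4 components has exactly 12 edges, which matches — so no cycle.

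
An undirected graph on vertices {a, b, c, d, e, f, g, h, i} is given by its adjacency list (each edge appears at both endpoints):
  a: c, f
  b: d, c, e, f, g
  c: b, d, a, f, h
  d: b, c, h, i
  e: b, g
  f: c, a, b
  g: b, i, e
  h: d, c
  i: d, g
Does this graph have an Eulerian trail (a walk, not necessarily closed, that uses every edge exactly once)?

No

Degrees: a:2, b:5, c:5, d:4, e:2, f:3, g:3, h:2, i:2
Odd-degree vertices: b, c, f, g (4 total).
With 4 odd-degree vertices (more than two), no single trail can use every edge.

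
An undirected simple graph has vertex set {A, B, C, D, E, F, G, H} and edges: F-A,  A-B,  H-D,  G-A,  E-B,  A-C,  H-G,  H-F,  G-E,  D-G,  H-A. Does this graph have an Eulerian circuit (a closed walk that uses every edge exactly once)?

Degrees: A:5, B:2, C:1, D:2, E:2, F:2, G:4, H:4
A, C have odd degree; an Eulerian circuit needs every degree to be even, so none exists.

No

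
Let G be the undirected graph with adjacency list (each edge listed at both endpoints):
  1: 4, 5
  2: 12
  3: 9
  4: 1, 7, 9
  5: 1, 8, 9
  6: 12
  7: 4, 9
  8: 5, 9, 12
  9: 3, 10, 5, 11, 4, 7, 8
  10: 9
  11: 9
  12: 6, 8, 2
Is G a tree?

The graph has 12 vertices and 14 edges.
A tree on 12 vertices has exactly 11 edges; this graph has 14, so it contains a cycle and is not a tree.

No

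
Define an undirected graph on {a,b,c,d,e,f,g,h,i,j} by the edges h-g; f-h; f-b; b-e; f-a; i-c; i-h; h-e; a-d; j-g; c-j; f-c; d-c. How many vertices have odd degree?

0

Degrees: a:2, b:2, c:4, d:2, e:2, f:4, g:2, h:4, i:2, j:2
Odd-degree vertices: none.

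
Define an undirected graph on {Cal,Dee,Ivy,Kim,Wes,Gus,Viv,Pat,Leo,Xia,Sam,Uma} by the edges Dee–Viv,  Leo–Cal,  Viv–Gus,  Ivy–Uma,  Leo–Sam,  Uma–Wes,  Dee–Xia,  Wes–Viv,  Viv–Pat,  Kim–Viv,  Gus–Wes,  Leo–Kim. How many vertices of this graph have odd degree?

Degrees: Cal:1, Dee:2, Ivy:1, Kim:2, Wes:3, Gus:2, Viv:5, Pat:1, Leo:3, Xia:1, Sam:1, Uma:2
Odd-degree vertices: Cal, Ivy, Wes, Viv, Pat, Leo, Xia, Sam.

8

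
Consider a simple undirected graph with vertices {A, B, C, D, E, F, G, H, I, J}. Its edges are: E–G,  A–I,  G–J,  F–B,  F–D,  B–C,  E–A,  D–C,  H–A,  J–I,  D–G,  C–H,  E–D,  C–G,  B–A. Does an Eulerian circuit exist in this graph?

Degrees: A:4, B:3, C:4, D:4, E:3, F:2, G:4, H:2, I:2, J:2
B, E have odd degree; an Eulerian circuit needs every degree to be even, so none exists.

No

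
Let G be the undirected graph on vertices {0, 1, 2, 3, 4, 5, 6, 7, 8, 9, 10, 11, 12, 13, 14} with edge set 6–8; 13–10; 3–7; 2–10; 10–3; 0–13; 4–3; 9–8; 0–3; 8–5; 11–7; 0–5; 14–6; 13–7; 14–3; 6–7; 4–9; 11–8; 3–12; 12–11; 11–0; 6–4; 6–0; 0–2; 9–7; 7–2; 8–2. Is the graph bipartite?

Yes

A valid 2-coloring puts {1, 2, 3, 5, 6, 9, 11, 13} on one side and {0, 4, 7, 8, 10, 12, 14} on the other; every edge crosses between the two sides.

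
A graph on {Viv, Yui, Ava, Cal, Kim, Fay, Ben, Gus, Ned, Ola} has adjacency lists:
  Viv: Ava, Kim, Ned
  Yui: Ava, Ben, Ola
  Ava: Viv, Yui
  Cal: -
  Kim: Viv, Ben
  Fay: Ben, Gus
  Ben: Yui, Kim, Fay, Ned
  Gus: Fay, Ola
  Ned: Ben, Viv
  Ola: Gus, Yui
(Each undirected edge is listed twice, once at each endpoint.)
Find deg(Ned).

Neighbors of Ned: Viv, Ben.

2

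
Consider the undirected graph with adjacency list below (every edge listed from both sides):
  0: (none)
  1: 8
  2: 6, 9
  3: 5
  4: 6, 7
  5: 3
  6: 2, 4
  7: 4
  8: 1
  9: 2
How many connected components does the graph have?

Component: {0}
Component: {1, 8}
Component: {3, 5}
Component: {2, 4, 6, 7, 9}

4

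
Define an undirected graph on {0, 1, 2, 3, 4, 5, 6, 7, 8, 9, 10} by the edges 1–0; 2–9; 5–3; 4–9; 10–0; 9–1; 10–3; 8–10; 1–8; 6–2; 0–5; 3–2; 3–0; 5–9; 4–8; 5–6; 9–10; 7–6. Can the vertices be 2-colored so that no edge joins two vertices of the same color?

No

The cycle 0-3-10-0 has length 3, which is odd, so the graph is not bipartite.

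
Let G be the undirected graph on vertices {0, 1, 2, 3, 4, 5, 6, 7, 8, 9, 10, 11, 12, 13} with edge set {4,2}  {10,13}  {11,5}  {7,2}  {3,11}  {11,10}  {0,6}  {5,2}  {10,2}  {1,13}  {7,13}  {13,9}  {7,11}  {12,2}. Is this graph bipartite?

Yes

Partition the vertices as {2, 6, 8, 11, 13} vs {0, 1, 3, 4, 5, 7, 9, 10, 12}. Each listed edge has one endpoint in each part, so the graph is bipartite.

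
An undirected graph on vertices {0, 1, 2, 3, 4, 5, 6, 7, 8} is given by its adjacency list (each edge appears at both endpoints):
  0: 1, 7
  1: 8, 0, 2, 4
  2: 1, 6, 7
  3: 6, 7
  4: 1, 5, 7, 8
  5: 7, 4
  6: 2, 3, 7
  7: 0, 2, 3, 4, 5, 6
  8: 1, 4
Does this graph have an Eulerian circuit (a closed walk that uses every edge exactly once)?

No

Degrees: 0:2, 1:4, 2:3, 3:2, 4:4, 5:2, 6:3, 7:6, 8:2
2, 6 have odd degree; an Eulerian circuit needs every degree to be even, so none exists.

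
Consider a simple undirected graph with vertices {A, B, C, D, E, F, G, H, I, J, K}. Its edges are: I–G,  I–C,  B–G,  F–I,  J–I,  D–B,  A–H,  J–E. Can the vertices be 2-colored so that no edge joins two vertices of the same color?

A valid 2-coloring puts {C, D, F, G, H, J, K} on one side and {A, B, E, I} on the other; every edge crosses between the two sides.

Yes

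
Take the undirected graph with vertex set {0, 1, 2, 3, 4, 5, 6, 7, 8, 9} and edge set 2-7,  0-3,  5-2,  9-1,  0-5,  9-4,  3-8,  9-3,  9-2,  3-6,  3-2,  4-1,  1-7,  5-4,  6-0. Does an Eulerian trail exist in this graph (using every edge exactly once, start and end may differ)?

Degrees: 0:3, 1:3, 2:4, 3:5, 4:3, 5:3, 6:2, 7:2, 8:1, 9:4
Odd-degree vertices: 0, 1, 3, 4, 5, 8 (6 total).
With 6 odd-degree vertices (more than two), no single trail can use every edge.

No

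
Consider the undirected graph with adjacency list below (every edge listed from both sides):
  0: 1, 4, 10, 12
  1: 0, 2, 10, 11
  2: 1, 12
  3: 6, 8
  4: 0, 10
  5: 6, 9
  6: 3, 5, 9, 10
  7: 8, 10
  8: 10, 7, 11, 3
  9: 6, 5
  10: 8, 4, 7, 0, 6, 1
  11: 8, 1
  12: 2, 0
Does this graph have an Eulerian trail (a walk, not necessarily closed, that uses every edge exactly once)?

Degrees: 0:4, 1:4, 2:2, 3:2, 4:2, 5:2, 6:4, 7:2, 8:4, 9:2, 10:6, 11:2, 12:2
Odd-degree vertices: none (0 total).
With 0 odd-degree vertices and all edges in one connected piece, an Eulerian trail exists.

Yes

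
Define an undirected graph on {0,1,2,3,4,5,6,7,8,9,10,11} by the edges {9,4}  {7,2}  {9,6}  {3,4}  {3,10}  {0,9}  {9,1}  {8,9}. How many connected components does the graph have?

4

Component: {5}
Component: {11}
Component: {2, 7}
Component: {0, 1, 3, 4, 6, 8, 9, 10}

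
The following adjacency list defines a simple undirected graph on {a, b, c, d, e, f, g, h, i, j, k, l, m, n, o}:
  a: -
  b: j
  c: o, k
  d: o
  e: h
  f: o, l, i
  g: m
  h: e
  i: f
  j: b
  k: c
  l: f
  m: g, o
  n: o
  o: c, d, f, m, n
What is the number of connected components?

4

Component: {a}
Component: {b, j}
Component: {e, h}
Component: {c, d, f, g, i, k, l, m, n, o}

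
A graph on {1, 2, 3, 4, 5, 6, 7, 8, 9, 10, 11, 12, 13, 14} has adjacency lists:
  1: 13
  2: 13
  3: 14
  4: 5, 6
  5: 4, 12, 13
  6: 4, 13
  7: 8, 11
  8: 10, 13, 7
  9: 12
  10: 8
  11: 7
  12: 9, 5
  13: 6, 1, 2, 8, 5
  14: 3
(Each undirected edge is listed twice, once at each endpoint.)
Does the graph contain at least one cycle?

Yes

|V| = 14, |E| = 13, number of components = 2.
Since 13 > 14 - 2, a cycle must exist; for instance 13-6-4-5-13.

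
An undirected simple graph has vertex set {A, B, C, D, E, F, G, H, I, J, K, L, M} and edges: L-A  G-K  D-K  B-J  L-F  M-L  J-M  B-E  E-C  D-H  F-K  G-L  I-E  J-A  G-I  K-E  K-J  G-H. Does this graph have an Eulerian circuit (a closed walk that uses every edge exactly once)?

Degrees: A:2, B:2, C:1, D:2, E:4, F:2, G:4, H:2, I:2, J:4, K:5, L:4, M:2
C, K have odd degree; an Eulerian circuit needs every degree to be even, so none exists.

No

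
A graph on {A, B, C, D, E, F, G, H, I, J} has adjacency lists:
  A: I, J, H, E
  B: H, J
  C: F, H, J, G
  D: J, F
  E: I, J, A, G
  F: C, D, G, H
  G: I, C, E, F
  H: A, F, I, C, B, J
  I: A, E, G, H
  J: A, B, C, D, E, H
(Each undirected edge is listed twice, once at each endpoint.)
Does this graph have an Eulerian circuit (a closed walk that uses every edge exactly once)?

Yes

Degrees: A:4, B:2, C:4, D:2, E:4, F:4, G:4, H:6, I:4, J:6
All degrees are even and the non-isolated vertices are connected — an Eulerian circuit exists.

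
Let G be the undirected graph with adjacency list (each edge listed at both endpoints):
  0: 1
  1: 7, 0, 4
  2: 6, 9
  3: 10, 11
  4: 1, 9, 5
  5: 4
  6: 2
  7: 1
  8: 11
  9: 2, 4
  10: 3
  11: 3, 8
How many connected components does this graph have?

Component: {3, 8, 10, 11}
Component: {0, 1, 2, 4, 5, 6, 7, 9}

2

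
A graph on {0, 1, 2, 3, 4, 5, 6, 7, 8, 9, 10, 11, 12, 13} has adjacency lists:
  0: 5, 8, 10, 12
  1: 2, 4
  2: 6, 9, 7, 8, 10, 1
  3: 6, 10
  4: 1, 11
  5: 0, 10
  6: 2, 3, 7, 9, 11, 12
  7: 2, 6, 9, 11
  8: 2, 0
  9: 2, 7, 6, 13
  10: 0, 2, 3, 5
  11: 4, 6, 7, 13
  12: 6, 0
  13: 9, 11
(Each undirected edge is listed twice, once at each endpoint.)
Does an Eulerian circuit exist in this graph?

Degrees: 0:4, 1:2, 2:6, 3:2, 4:2, 5:2, 6:6, 7:4, 8:2, 9:4, 10:4, 11:4, 12:2, 13:2
Every vertex has even degree and the edges form a single connected piece, so an Eulerian circuit exists.

Yes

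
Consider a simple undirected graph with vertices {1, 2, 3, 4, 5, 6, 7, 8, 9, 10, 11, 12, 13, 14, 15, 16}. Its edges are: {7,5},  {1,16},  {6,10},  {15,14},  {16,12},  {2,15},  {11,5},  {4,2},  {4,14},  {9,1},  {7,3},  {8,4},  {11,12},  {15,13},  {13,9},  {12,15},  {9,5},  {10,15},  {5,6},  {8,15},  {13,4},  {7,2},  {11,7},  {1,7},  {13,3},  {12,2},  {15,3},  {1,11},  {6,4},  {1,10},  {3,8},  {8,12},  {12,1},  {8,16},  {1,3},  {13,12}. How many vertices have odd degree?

12

Degrees: 1:7, 2:4, 3:5, 4:5, 5:4, 6:3, 7:5, 8:5, 9:3, 10:3, 11:4, 12:7, 13:5, 14:2, 15:7, 16:3
Odd-degree vertices: 1, 3, 4, 6, 7, 8, 9, 10, 12, 13, 15, 16.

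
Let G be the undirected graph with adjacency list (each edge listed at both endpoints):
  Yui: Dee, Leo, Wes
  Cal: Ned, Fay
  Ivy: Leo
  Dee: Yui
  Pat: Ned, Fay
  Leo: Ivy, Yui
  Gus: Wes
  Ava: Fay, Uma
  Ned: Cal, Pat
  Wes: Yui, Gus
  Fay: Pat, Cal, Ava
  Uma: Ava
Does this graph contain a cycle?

The graph has 12 vertices, 11 edges, and 2 connected components.
Since 11 > 12 - 2, a cycle must exist; for instance Cal-Fay-Pat-Ned-Cal.

Yes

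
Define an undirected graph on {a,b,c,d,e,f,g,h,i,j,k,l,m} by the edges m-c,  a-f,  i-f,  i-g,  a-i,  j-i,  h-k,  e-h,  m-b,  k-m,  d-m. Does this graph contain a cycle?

|V| = 13, |E| = 11, number of components = 3.
Since 11 > 13 - 3, a cycle must exist; for instance a-f-i-a.

Yes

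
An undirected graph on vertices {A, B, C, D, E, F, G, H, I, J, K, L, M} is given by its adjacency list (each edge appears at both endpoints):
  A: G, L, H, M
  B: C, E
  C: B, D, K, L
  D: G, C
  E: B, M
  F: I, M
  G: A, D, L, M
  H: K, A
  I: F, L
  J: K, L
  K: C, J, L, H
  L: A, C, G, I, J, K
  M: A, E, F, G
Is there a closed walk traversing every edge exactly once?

Yes

Degrees: A:4, B:2, C:4, D:2, E:2, F:2, G:4, H:2, I:2, J:2, K:4, L:6, M:4
Every vertex has even degree and the edges form a single connected piece, so an Eulerian circuit exists.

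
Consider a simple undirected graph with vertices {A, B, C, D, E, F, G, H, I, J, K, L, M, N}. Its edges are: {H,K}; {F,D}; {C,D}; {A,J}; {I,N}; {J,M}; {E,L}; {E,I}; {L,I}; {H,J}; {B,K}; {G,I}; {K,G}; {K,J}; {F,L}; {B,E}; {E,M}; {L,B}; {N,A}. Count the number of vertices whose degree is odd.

2

Degrees: A:2, B:3, C:1, D:2, E:4, F:2, G:2, H:2, I:4, J:4, K:4, L:4, M:2, N:2
Odd-degree vertices: B, C.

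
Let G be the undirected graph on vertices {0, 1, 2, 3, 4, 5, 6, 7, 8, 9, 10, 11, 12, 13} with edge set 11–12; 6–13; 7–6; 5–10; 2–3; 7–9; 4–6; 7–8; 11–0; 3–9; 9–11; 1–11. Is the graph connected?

No

Component: {5, 10}
Component: {0, 1, 2, 3, 4, 6, 7, 8, 9, 11, 12, 13}
There are 2 separate components, so the graph is not connected.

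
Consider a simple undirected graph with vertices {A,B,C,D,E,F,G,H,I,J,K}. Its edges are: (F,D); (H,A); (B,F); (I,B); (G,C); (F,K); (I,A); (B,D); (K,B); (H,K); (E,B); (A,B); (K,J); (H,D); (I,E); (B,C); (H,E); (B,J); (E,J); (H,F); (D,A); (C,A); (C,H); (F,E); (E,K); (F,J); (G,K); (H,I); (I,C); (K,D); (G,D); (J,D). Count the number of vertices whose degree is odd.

8

Degrees: A:5, B:8, C:5, D:7, E:6, F:6, G:3, H:7, I:5, J:5, K:7
Odd-degree vertices: A, C, D, G, H, I, J, K.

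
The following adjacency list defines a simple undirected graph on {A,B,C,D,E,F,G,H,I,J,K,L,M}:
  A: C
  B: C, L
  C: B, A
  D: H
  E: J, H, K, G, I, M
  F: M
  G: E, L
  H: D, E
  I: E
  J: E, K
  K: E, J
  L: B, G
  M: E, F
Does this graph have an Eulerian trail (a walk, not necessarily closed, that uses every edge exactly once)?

Degrees: A:1, B:2, C:2, D:1, E:6, F:1, G:2, H:2, I:1, J:2, K:2, L:2, M:2
Odd-degree vertices: A, D, F, I (4 total).
With 4 odd-degree vertices (more than two), no single trail can use every edge.

No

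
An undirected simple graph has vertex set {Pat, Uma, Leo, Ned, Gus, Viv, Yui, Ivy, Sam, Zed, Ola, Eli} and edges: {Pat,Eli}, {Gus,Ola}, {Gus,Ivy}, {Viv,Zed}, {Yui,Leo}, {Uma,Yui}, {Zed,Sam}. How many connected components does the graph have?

Component: {Ned}
Component: {Pat, Eli}
Component: {Uma, Leo, Yui}
Component: {Gus, Ivy, Ola}
Component: {Viv, Sam, Zed}

5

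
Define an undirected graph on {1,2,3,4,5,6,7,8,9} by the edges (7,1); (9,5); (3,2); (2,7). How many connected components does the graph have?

Component: {4}
Component: {6}
Component: {8}
Component: {5, 9}
Component: {1, 2, 3, 7}

5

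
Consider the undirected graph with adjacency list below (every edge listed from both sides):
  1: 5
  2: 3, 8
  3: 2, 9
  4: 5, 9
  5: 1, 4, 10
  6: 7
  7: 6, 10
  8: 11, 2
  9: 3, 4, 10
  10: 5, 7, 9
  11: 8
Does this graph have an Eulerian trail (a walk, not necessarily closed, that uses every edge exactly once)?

Degrees: 1:1, 2:2, 3:2, 4:2, 5:3, 6:1, 7:2, 8:2, 9:3, 10:3, 11:1
Odd-degree vertices: 1, 5, 6, 9, 10, 11 (6 total).
An Eulerian trail requires 0 or 2 odd-degree vertices; here there are 6.

No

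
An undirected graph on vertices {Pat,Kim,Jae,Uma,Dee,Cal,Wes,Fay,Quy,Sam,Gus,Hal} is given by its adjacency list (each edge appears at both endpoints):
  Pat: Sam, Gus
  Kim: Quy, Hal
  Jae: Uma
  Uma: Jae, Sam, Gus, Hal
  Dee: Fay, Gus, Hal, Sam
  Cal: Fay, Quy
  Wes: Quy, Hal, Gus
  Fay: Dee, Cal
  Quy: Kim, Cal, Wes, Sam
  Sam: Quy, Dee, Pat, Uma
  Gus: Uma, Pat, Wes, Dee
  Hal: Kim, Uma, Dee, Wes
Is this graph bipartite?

The cycle Uma-Sam-Quy-Wes-Hal-Uma has length 5, which is odd, so the graph is not bipartite.

No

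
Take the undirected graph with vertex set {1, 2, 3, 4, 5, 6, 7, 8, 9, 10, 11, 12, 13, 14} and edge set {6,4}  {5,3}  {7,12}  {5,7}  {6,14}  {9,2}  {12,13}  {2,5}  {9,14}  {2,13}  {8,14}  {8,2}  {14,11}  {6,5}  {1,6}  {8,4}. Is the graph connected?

No

Component: {10}
Component: {1, 2, 3, 4, 5, 6, 7, 8, 9, 11, 12, 13, 14}
No edge joins these 2 groups, so the graph is disconnected.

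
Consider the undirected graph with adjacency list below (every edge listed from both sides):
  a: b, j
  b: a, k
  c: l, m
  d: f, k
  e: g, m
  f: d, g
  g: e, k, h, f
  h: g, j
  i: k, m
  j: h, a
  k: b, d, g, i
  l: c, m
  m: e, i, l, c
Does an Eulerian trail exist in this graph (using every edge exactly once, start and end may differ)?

Yes

Degrees: a:2, b:2, c:2, d:2, e:2, f:2, g:4, h:2, i:2, j:2, k:4, l:2, m:4
Odd-degree vertices: none (0 total).
The non-isolated vertices are connected and exactly 0 have odd degree, so an Eulerian trail exists.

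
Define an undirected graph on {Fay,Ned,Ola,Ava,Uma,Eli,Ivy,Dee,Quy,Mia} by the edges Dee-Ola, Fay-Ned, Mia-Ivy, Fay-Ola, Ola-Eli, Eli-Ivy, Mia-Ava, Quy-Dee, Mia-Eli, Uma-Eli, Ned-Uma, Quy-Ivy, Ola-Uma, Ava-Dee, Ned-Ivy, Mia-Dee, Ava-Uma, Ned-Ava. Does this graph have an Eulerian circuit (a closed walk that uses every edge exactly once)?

Degrees: Fay:2, Ned:4, Ola:4, Ava:4, Uma:4, Eli:4, Ivy:4, Dee:4, Quy:2, Mia:4
All degrees are even and the non-isolated vertices are connected — an Eulerian circuit exists.

Yes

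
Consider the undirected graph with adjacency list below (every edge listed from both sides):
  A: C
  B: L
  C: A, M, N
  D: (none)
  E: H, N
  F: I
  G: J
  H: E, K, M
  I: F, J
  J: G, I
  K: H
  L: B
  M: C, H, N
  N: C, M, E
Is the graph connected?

Component: {D}
Component: {B, L}
Component: {F, G, I, J}
Component: {A, C, E, H, K, M, N}
No edge joins these 4 groups, so the graph is disconnected.

No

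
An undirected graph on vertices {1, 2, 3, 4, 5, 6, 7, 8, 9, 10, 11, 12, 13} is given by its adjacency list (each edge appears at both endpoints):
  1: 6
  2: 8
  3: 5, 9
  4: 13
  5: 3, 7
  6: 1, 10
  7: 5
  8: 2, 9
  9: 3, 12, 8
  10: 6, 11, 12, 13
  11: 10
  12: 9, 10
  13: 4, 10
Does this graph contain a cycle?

The graph has 13 vertices, 12 edges, and 1 connected component.
A forest on 13 vertices with 1 component has exactly 12 edges, which matches — so no cycle.

No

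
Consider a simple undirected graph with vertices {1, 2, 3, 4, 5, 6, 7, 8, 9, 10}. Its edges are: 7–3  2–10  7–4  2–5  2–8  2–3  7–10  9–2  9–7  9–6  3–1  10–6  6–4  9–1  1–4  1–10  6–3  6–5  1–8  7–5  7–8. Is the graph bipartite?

Yes

A valid 2-coloring puts {3, 4, 5, 8, 9, 10} on one side and {1, 2, 6, 7} on the other; every edge crosses between the two sides.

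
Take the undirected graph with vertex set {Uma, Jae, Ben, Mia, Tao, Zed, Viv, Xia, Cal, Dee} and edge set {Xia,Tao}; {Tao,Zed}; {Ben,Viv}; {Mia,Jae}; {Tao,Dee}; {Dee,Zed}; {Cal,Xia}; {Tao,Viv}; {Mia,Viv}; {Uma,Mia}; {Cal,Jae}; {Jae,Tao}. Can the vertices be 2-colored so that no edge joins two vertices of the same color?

No

The cycle Zed-Tao-Dee-Zed has length 3, which is odd, so the graph is not bipartite.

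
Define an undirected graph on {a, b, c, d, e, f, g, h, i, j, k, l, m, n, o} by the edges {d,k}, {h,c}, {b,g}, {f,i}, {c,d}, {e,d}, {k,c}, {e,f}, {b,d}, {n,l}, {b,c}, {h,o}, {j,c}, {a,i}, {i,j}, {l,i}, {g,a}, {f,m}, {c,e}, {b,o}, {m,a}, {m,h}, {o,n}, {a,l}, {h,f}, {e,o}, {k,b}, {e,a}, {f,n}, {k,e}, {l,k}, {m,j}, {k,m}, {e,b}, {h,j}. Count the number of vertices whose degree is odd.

6

Degrees: a:5, b:6, c:6, d:4, e:7, f:5, g:2, h:5, i:4, j:4, k:6, l:4, m:5, n:3, o:4
Odd-degree vertices: a, e, f, h, m, n.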